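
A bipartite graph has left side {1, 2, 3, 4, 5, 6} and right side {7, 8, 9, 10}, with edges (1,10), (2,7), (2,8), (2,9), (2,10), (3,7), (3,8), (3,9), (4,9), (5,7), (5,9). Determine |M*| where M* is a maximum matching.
4 (matching: (1,10), (2,9), (3,8), (5,7); upper bound min(|L|,|R|) = min(6,4) = 4)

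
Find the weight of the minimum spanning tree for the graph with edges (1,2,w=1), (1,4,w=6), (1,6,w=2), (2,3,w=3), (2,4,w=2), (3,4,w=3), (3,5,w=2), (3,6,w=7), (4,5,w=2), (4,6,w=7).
9 (MST edges: (1,2,w=1), (1,6,w=2), (2,4,w=2), (3,5,w=2), (4,5,w=2); sum of weights 1 + 2 + 2 + 2 + 2 = 9)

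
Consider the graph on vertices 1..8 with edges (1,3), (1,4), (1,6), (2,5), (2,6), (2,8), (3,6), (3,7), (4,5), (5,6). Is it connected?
Yes (BFS from 1 visits [1, 3, 4, 6, 7, 5, 2, 8] — all 8 vertices reached)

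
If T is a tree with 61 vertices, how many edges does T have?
60 (A tree on V vertices has V - 1 edges, so 61 - 1 = 60)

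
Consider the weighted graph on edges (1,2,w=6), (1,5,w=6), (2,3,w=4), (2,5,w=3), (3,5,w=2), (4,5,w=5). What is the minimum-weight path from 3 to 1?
8 (path: 3 -> 5 -> 1; weights 2 + 6 = 8)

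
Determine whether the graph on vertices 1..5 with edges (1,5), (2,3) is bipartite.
Yes. Partition: {1, 2, 4}, {3, 5}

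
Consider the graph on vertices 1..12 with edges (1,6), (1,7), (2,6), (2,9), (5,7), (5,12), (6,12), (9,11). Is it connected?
No, it has 5 components: {1, 2, 5, 6, 7, 9, 11, 12}, {3}, {4}, {8}, {10}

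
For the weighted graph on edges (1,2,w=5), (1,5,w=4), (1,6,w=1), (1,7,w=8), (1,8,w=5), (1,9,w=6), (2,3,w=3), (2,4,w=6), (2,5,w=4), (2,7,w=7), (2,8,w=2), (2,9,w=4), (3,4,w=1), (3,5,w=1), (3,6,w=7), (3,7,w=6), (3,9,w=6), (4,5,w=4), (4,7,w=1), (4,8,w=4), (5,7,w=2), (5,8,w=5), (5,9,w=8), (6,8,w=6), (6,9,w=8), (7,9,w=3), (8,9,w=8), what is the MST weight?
16 (MST edges: (1,5,w=4), (1,6,w=1), (2,3,w=3), (2,8,w=2), (3,4,w=1), (3,5,w=1), (4,7,w=1), (7,9,w=3); sum of weights 4 + 1 + 3 + 2 + 1 + 1 + 1 + 3 = 16)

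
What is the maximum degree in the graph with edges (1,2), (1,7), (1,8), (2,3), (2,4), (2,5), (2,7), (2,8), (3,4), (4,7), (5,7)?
6 (attained at vertex 2)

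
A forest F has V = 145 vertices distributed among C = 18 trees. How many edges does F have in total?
127 (Each of the 18 component trees on V_i vertices has V_i - 1 edges; summing gives V - C = 145 - 18 = 127)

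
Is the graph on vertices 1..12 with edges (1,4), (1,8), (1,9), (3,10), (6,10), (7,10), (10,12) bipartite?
Yes. Partition: {1, 2, 3, 5, 6, 7, 11, 12}, {4, 8, 9, 10}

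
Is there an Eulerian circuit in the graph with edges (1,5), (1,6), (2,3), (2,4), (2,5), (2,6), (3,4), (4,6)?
No (2 vertices have odd degree: {4, 6}; Eulerian circuit requires 0)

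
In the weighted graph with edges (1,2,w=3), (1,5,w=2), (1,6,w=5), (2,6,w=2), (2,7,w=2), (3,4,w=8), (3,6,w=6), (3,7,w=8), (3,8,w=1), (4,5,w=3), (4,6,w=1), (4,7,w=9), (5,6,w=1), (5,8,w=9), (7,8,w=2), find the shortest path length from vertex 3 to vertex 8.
1 (path: 3 -> 8; weights 1 = 1)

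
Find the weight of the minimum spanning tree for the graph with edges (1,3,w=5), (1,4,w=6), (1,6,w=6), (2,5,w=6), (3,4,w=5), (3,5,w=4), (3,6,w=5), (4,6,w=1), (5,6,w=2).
18 (MST edges: (1,3,w=5), (2,5,w=6), (3,5,w=4), (4,6,w=1), (5,6,w=2); sum of weights 5 + 6 + 4 + 1 + 2 = 18)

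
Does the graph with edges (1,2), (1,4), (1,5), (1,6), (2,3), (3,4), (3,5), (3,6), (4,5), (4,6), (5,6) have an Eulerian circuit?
Yes (the graph is connected and all 6 vertices have even degree)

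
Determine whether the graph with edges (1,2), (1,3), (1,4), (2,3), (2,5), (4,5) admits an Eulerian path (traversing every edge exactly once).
Yes (the graph is connected and exactly 2 vertices have odd degree: {1, 2}; any Eulerian path must start and end at those)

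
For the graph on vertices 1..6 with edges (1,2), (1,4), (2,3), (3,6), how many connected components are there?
2 (components: {1, 2, 3, 4, 6}, {5})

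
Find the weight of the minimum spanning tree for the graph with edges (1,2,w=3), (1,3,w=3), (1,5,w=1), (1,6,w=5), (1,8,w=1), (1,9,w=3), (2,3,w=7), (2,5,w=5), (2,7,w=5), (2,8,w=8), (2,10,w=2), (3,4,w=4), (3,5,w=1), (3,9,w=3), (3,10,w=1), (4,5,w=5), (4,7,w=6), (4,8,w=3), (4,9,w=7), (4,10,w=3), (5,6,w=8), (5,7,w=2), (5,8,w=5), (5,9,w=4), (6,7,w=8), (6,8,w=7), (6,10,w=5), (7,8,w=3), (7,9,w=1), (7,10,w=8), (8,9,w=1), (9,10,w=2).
16 (MST edges: (1,5,w=1), (1,6,w=5), (1,8,w=1), (2,10,w=2), (3,5,w=1), (3,10,w=1), (4,8,w=3), (7,9,w=1), (8,9,w=1); sum of weights 1 + 5 + 1 + 2 + 1 + 1 + 3 + 1 + 1 = 16)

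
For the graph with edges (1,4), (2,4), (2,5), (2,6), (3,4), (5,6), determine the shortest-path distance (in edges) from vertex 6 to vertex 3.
3 (path: 6 -> 2 -> 4 -> 3, 3 edges)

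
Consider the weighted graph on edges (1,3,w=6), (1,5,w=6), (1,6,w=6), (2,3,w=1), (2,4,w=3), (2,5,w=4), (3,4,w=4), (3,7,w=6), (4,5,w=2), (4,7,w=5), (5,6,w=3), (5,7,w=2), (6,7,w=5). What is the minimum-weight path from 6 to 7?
5 (path: 6 -> 7; weights 5 = 5)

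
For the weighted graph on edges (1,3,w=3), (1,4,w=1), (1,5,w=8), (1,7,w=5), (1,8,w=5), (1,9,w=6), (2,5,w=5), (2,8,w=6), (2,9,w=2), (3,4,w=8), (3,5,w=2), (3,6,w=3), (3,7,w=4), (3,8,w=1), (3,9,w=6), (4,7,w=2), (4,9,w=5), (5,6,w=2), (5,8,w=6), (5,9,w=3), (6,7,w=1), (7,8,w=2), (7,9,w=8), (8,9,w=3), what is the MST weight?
14 (MST edges: (1,4,w=1), (2,9,w=2), (3,5,w=2), (3,8,w=1), (4,7,w=2), (5,6,w=2), (5,9,w=3), (6,7,w=1); sum of weights 1 + 2 + 2 + 1 + 2 + 2 + 3 + 1 = 14)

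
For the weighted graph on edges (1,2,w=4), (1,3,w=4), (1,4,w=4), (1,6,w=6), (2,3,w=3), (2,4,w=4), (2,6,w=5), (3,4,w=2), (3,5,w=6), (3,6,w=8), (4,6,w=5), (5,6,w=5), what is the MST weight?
19 (MST edges: (1,2,w=4), (2,3,w=3), (2,6,w=5), (3,4,w=2), (5,6,w=5); sum of weights 4 + 3 + 5 + 2 + 5 = 19)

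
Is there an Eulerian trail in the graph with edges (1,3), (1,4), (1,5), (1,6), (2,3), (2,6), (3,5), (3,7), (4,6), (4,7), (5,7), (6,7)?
Yes (the graph is connected and exactly 2 vertices have odd degree: {4, 5}; any Eulerian path must start and end at those)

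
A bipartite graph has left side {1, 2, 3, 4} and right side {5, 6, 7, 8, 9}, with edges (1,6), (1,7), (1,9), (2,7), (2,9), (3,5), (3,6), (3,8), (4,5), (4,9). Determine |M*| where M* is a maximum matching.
4 (matching: (1,6), (2,7), (3,8), (4,9); upper bound min(|L|,|R|) = min(4,5) = 4)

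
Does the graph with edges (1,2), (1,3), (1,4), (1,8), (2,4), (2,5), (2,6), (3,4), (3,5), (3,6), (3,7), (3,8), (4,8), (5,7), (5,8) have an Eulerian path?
Yes — and in fact it has an Eulerian circuit (the graph is connected and all 8 vertices have even degree)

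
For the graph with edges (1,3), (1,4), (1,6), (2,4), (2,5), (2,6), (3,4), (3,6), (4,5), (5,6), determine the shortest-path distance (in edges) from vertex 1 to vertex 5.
2 (path: 1 -> 4 -> 5, 2 edges)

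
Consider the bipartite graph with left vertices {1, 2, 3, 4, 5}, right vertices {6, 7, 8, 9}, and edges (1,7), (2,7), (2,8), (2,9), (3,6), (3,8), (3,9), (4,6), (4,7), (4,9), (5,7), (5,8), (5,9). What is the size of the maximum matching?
4 (matching: (1,7), (2,9), (3,8), (4,6); upper bound min(|L|,|R|) = min(5,4) = 4)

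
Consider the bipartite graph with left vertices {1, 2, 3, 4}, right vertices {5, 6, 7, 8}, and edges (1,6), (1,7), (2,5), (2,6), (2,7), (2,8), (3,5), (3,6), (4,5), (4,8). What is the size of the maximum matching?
4 (matching: (1,7), (2,8), (3,6), (4,5); upper bound min(|L|,|R|) = min(4,4) = 4)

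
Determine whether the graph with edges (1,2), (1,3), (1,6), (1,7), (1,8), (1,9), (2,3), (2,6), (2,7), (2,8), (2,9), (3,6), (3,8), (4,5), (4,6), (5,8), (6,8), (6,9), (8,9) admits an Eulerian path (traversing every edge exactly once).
Yes — and in fact it has an Eulerian circuit (the graph is connected and all 9 vertices have even degree)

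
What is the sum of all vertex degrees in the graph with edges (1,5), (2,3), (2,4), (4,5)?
8 (handshake: sum of degrees = 2|E| = 2 x 4 = 8)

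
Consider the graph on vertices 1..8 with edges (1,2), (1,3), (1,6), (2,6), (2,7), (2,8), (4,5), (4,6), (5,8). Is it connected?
Yes (BFS from 1 visits [1, 2, 3, 6, 7, 8, 4, 5] — all 8 vertices reached)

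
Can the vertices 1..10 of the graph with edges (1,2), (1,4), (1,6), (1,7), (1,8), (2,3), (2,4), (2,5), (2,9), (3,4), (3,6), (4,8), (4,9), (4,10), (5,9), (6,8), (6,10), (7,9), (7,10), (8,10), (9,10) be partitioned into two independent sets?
No (odd cycle of length 3: 6 -> 1 -> 8 -> 6)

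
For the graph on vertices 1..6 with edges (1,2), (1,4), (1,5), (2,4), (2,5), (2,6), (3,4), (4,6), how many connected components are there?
1 (components: {1, 2, 3, 4, 5, 6})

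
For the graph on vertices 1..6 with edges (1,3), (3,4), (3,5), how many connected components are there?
3 (components: {1, 3, 4, 5}, {2}, {6})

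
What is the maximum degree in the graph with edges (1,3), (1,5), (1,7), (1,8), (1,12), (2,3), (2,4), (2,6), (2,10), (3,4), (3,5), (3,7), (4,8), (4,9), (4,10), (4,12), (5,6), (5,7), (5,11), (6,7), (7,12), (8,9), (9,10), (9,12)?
6 (attained at vertex 4)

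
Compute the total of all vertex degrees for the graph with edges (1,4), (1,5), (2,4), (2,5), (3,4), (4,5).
12 (handshake: sum of degrees = 2|E| = 2 x 6 = 12)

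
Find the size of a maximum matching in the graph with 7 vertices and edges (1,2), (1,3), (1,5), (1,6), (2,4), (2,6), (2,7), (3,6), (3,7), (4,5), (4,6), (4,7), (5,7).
3 (matching: (1,6), (2,4), (5,7); upper bound floor(n/2) = floor(7/2) = 3)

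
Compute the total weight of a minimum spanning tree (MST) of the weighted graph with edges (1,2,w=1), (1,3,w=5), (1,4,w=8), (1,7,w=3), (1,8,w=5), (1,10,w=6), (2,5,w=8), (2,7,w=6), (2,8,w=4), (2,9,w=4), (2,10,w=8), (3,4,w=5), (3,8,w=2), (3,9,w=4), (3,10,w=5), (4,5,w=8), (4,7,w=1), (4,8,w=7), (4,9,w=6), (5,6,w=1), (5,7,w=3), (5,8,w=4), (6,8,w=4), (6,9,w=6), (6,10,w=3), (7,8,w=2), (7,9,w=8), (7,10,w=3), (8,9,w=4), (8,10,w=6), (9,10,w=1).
17 (MST edges: (1,2,w=1), (1,7,w=3), (3,8,w=2), (4,7,w=1), (5,6,w=1), (5,7,w=3), (6,10,w=3), (7,8,w=2), (9,10,w=1); sum of weights 1 + 3 + 2 + 1 + 1 + 3 + 3 + 2 + 1 = 17)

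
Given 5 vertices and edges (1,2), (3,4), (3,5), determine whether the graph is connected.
No, it has 2 components: {1, 2}, {3, 4, 5}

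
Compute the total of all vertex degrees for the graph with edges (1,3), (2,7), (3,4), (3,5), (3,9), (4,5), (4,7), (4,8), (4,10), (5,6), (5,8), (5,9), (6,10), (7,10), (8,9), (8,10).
32 (handshake: sum of degrees = 2|E| = 2 x 16 = 32)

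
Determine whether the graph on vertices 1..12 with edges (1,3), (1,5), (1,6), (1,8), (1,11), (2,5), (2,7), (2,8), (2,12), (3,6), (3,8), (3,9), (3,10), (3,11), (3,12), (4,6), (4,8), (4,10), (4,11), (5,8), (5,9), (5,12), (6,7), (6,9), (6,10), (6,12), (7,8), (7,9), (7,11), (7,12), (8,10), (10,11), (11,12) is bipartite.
No (odd cycle of length 3: 11 -> 1 -> 3 -> 11)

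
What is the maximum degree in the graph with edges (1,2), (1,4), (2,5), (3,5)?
2 (attained at vertices 1, 2, 5)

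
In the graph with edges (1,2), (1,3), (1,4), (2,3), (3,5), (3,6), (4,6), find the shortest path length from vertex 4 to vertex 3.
2 (path: 4 -> 6 -> 3, 2 edges)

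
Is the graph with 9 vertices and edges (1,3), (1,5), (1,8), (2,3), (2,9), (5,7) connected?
No, it has 3 components: {1, 2, 3, 5, 7, 8, 9}, {4}, {6}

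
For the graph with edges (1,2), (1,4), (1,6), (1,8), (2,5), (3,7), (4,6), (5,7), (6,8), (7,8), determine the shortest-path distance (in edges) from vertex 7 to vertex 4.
3 (path: 7 -> 8 -> 6 -> 4, 3 edges)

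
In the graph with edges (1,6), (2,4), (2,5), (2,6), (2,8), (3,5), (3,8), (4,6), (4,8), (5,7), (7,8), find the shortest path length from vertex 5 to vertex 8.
2 (path: 5 -> 7 -> 8, 2 edges)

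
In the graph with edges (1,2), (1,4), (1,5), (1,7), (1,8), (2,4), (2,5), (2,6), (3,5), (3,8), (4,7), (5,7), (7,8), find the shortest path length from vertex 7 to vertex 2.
2 (path: 7 -> 5 -> 2, 2 edges)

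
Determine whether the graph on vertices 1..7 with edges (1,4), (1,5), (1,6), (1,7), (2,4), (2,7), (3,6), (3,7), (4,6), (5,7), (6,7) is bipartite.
No (odd cycle of length 3: 6 -> 1 -> 4 -> 6)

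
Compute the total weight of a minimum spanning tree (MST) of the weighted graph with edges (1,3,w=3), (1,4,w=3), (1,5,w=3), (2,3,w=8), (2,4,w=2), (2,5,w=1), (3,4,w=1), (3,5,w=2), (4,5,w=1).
6 (MST edges: (1,5,w=3), (2,5,w=1), (3,4,w=1), (4,5,w=1); sum of weights 3 + 1 + 1 + 1 = 6)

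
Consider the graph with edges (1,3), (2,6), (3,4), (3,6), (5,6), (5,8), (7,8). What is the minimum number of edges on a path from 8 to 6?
2 (path: 8 -> 5 -> 6, 2 edges)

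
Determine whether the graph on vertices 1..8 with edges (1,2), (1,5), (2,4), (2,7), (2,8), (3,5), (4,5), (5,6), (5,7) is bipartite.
Yes. Partition: {1, 3, 4, 6, 7, 8}, {2, 5}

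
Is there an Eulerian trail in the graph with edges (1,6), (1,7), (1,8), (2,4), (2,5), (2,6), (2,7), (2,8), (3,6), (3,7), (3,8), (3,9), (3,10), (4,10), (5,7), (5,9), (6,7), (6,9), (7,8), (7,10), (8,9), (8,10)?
No (6 vertices have odd degree: {1, 2, 3, 5, 6, 7}; Eulerian path requires 0 or 2)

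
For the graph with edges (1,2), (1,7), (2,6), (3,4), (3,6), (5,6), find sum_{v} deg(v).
12 (handshake: sum of degrees = 2|E| = 2 x 6 = 12)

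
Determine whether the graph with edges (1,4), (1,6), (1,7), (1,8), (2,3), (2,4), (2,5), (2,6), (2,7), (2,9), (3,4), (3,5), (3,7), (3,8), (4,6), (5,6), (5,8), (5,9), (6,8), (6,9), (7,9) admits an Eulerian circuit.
No (2 vertices have odd degree: {3, 5}; Eulerian circuit requires 0)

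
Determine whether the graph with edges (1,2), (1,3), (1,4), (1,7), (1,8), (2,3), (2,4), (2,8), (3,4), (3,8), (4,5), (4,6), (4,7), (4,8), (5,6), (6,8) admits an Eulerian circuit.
No (4 vertices have odd degree: {1, 4, 6, 8}; Eulerian circuit requires 0)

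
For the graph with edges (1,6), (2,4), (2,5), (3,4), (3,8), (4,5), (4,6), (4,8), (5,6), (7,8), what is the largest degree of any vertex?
5 (attained at vertex 4)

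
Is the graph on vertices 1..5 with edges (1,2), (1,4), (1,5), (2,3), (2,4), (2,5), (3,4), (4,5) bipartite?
No (odd cycle of length 3: 4 -> 1 -> 2 -> 4)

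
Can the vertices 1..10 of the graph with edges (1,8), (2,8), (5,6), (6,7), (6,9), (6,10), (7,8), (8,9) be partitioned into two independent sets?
Yes. Partition: {1, 2, 3, 4, 5, 7, 9, 10}, {6, 8}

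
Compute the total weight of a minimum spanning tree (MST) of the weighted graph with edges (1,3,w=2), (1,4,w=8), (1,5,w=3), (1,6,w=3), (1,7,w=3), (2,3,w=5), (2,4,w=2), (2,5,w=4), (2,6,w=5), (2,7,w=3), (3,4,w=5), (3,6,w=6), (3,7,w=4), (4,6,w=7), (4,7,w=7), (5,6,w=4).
16 (MST edges: (1,3,w=2), (1,5,w=3), (1,6,w=3), (1,7,w=3), (2,4,w=2), (2,7,w=3); sum of weights 2 + 3 + 3 + 3 + 2 + 3 = 16)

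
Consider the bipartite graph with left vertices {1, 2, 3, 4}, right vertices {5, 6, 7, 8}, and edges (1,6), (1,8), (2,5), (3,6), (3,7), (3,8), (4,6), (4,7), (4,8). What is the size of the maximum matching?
4 (matching: (1,8), (2,5), (3,7), (4,6); upper bound min(|L|,|R|) = min(4,4) = 4)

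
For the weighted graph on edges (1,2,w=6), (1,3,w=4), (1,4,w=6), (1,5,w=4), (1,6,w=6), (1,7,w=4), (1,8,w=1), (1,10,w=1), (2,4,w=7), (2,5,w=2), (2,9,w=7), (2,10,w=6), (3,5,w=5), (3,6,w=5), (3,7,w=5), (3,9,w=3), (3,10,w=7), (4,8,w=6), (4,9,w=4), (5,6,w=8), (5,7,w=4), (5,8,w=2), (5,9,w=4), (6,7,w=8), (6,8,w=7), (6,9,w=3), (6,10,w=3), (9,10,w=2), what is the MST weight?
22 (MST edges: (1,7,w=4), (1,8,w=1), (1,10,w=1), (2,5,w=2), (3,9,w=3), (4,9,w=4), (5,8,w=2), (6,10,w=3), (9,10,w=2); sum of weights 4 + 1 + 1 + 2 + 3 + 4 + 2 + 3 + 2 = 22)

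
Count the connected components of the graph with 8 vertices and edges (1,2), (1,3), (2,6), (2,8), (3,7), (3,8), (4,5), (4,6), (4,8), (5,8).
1 (components: {1, 2, 3, 4, 5, 6, 7, 8})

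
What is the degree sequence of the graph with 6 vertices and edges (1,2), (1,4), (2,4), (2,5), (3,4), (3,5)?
[3, 3, 2, 2, 2, 0] (degrees: deg(1)=2, deg(2)=3, deg(3)=2, deg(4)=3, deg(5)=2, deg(6)=0)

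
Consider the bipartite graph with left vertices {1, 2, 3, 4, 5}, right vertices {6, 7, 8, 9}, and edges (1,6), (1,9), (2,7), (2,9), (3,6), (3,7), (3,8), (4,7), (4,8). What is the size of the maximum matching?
4 (matching: (1,9), (2,7), (3,6), (4,8); upper bound min(|L|,|R|) = min(5,4) = 4)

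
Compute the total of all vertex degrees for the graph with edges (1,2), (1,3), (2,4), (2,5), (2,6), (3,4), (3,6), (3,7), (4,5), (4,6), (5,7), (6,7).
24 (handshake: sum of degrees = 2|E| = 2 x 12 = 24)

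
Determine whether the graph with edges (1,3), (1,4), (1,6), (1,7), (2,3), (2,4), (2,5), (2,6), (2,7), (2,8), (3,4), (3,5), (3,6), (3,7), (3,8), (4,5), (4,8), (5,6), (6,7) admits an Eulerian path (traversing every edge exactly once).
No (4 vertices have odd degree: {3, 4, 6, 8}; Eulerian path requires 0 or 2)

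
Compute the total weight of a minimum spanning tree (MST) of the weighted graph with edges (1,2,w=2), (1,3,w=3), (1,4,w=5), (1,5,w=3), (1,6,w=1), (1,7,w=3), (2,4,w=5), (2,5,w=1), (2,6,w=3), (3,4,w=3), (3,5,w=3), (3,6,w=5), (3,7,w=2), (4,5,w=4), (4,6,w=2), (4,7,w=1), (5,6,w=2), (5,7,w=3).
9 (MST edges: (1,2,w=2), (1,6,w=1), (2,5,w=1), (3,7,w=2), (4,6,w=2), (4,7,w=1); sum of weights 2 + 1 + 1 + 2 + 2 + 1 = 9)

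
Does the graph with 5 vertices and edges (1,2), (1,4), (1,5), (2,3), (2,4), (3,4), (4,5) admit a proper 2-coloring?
No (odd cycle of length 3: 4 -> 1 -> 2 -> 4)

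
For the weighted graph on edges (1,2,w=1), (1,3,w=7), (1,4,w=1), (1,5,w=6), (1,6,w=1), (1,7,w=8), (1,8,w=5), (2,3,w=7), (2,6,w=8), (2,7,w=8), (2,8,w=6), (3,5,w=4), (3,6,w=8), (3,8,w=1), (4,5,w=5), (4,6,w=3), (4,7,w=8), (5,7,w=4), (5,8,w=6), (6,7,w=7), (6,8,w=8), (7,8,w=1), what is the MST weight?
14 (MST edges: (1,2,w=1), (1,4,w=1), (1,6,w=1), (1,8,w=5), (3,5,w=4), (3,8,w=1), (7,8,w=1); sum of weights 1 + 1 + 1 + 5 + 4 + 1 + 1 = 14)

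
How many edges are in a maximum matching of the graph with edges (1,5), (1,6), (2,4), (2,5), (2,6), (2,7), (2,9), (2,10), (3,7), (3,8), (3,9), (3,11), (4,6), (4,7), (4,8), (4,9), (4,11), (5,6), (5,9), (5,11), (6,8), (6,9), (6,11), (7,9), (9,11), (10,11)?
5 (matching: (1,6), (2,10), (3,11), (4,8), (7,9); upper bound floor(n/2) = floor(11/2) = 5)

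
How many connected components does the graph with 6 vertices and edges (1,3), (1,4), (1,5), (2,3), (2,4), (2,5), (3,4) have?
2 (components: {1, 2, 3, 4, 5}, {6})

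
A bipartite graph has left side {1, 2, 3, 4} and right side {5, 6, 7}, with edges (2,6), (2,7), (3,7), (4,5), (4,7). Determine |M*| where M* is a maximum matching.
3 (matching: (2,6), (3,7), (4,5); upper bound min(|L|,|R|) = min(4,3) = 3)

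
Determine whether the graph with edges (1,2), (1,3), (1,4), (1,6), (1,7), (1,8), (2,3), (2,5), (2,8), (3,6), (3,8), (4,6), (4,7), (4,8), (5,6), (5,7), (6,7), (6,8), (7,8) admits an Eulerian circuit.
No (2 vertices have odd degree: {5, 7}; Eulerian circuit requires 0)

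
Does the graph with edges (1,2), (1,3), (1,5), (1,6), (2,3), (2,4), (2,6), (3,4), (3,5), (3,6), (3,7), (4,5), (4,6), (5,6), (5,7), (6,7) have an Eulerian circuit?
No (2 vertices have odd degree: {5, 7}; Eulerian circuit requires 0)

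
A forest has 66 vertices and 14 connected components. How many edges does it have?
52 (Each of the 14 component trees on V_i vertices has V_i - 1 edges; summing gives V - C = 66 - 14 = 52)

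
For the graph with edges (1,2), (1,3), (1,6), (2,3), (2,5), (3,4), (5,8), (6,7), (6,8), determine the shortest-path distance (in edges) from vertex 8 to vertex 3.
3 (path: 8 -> 6 -> 1 -> 3, 3 edges)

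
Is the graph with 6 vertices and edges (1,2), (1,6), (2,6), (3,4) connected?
No, it has 3 components: {1, 2, 6}, {3, 4}, {5}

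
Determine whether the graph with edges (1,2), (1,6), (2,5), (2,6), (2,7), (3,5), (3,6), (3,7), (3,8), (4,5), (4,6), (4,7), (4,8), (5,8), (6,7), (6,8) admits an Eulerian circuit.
Yes (the graph is connected and all 8 vertices have even degree)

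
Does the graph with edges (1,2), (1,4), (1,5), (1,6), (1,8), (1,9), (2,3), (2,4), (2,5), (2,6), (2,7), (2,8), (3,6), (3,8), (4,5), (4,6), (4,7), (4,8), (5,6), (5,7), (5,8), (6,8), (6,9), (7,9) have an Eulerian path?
No (4 vertices have odd degree: {2, 3, 6, 9}; Eulerian path requires 0 or 2)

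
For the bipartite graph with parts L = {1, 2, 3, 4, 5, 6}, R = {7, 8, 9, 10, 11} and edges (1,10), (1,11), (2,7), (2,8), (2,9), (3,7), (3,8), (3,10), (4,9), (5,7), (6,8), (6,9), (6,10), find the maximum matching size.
5 (matching: (1,11), (2,9), (3,10), (5,7), (6,8); upper bound min(|L|,|R|) = min(6,5) = 5)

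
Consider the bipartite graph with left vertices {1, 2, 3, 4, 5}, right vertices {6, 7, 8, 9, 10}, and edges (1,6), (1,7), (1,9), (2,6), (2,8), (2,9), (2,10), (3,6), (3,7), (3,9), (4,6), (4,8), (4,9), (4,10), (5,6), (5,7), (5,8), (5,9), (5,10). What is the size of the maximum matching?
5 (matching: (1,9), (2,10), (3,7), (4,8), (5,6); upper bound min(|L|,|R|) = min(5,5) = 5)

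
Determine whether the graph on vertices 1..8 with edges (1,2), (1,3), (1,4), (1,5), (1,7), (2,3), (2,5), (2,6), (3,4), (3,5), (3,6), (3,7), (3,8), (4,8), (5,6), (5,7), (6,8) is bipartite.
No (odd cycle of length 3: 5 -> 1 -> 3 -> 5)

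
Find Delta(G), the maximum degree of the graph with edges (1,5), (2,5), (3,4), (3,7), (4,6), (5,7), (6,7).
3 (attained at vertices 5, 7)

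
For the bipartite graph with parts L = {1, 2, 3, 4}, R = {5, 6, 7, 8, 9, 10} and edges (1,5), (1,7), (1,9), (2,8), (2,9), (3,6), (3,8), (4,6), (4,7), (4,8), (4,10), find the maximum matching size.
4 (matching: (1,7), (2,9), (3,8), (4,10); upper bound min(|L|,|R|) = min(4,6) = 4)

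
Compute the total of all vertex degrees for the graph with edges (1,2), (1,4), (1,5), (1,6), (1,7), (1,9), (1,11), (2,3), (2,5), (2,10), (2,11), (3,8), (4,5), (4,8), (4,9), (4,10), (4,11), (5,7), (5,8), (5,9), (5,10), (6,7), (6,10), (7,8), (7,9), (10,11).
52 (handshake: sum of degrees = 2|E| = 2 x 26 = 52)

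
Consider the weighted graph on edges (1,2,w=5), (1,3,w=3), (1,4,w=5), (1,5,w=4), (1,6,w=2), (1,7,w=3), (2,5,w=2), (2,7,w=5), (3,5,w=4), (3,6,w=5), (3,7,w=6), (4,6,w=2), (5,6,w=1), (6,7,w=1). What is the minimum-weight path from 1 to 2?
5 (path: 1 -> 2; weights 5 = 5)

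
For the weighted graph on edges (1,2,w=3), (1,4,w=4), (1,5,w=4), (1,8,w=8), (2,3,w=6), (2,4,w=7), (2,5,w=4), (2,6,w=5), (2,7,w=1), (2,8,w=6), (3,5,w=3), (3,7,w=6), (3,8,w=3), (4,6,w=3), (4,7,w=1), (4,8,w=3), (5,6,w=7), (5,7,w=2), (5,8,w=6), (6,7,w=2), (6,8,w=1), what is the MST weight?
13 (MST edges: (1,2,w=3), (2,7,w=1), (3,5,w=3), (4,7,w=1), (5,7,w=2), (6,7,w=2), (6,8,w=1); sum of weights 3 + 1 + 3 + 1 + 2 + 2 + 1 = 13)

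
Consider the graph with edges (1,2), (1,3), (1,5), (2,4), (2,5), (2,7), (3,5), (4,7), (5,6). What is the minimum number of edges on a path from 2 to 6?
2 (path: 2 -> 5 -> 6, 2 edges)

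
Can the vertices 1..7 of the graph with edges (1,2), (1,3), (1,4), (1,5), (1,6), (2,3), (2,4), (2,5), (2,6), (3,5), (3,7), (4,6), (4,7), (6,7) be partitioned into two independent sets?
No (odd cycle of length 3: 4 -> 1 -> 2 -> 4)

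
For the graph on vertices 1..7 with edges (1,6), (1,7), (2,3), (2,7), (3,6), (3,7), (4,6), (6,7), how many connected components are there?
2 (components: {1, 2, 3, 4, 6, 7}, {5})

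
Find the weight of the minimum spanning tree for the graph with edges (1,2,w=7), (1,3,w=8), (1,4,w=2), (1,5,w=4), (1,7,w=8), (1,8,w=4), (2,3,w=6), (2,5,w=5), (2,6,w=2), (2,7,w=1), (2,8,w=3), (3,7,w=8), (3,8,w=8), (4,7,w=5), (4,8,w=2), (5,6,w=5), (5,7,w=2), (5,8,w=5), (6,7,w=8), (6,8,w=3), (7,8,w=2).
17 (MST edges: (1,4,w=2), (2,3,w=6), (2,6,w=2), (2,7,w=1), (4,8,w=2), (5,7,w=2), (7,8,w=2); sum of weights 2 + 6 + 2 + 1 + 2 + 2 + 2 = 17)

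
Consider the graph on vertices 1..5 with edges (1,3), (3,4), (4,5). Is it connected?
No, it has 2 components: {1, 3, 4, 5}, {2}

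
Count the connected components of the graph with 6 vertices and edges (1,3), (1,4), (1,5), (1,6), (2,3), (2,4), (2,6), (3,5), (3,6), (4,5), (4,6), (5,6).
1 (components: {1, 2, 3, 4, 5, 6})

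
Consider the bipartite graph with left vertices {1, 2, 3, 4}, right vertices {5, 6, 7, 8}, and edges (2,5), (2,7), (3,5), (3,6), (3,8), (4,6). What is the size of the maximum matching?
3 (matching: (2,7), (3,8), (4,6); upper bound min(|L|,|R|) = min(4,4) = 4)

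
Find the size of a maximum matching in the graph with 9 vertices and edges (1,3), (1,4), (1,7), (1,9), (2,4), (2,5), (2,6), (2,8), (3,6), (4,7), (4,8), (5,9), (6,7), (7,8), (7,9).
4 (matching: (1,9), (2,5), (4,8), (6,7); upper bound floor(n/2) = floor(9/2) = 4)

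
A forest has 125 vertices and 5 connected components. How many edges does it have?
120 (Each of the 5 component trees on V_i vertices has V_i - 1 edges; summing gives V - C = 125 - 5 = 120)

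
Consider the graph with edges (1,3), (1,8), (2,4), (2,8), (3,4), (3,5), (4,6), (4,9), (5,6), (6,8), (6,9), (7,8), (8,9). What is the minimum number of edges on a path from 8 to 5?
2 (path: 8 -> 6 -> 5, 2 edges)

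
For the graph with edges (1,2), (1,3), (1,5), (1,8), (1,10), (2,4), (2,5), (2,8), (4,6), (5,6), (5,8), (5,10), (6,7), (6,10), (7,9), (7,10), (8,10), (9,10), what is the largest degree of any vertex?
6 (attained at vertex 10)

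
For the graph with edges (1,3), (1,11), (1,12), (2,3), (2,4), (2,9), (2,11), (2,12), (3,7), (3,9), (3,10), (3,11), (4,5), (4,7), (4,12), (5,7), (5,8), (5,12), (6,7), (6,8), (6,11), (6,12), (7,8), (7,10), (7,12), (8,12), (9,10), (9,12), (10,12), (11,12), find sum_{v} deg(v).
60 (handshake: sum of degrees = 2|E| = 2 x 30 = 60)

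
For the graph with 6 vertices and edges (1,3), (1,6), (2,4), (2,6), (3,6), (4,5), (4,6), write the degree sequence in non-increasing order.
[4, 3, 2, 2, 2, 1] (degrees: deg(1)=2, deg(2)=2, deg(3)=2, deg(4)=3, deg(5)=1, deg(6)=4)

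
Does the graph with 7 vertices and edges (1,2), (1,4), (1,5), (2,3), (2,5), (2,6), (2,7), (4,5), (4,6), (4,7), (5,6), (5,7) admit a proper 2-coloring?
No (odd cycle of length 3: 2 -> 1 -> 5 -> 2)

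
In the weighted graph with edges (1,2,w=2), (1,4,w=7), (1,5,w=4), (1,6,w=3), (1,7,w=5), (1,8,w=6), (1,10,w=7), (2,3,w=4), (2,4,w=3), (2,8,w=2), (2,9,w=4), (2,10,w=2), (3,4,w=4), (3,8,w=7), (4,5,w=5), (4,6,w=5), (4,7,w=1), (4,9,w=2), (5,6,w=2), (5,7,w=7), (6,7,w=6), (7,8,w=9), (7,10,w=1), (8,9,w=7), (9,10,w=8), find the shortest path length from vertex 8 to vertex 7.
5 (path: 8 -> 2 -> 10 -> 7; weights 2 + 2 + 1 = 5)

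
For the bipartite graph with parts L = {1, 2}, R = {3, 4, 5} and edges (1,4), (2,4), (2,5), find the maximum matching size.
2 (matching: (1,4), (2,5); upper bound min(|L|,|R|) = min(2,3) = 2)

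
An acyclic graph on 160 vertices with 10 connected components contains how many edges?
150 (Each of the 10 component trees on V_i vertices has V_i - 1 edges; summing gives V - C = 160 - 10 = 150)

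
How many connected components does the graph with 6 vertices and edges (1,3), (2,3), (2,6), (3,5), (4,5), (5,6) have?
1 (components: {1, 2, 3, 4, 5, 6})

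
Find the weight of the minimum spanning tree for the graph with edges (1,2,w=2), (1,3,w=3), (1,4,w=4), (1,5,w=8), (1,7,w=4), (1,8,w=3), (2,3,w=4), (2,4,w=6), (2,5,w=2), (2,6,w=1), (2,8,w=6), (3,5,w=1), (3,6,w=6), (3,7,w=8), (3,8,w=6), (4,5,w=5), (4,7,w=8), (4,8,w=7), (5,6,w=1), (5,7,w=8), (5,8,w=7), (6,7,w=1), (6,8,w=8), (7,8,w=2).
12 (MST edges: (1,2,w=2), (1,4,w=4), (2,6,w=1), (3,5,w=1), (5,6,w=1), (6,7,w=1), (7,8,w=2); sum of weights 2 + 4 + 1 + 1 + 1 + 1 + 2 = 12)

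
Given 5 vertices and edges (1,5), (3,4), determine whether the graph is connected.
No, it has 3 components: {1, 5}, {2}, {3, 4}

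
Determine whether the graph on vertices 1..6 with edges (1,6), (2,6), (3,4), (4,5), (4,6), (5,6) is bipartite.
No (odd cycle of length 3: 4 -> 6 -> 5 -> 4)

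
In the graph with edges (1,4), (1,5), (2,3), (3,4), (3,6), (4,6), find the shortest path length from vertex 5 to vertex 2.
4 (path: 5 -> 1 -> 4 -> 3 -> 2, 4 edges)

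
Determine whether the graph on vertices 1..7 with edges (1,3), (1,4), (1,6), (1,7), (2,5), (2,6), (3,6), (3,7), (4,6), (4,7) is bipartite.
No (odd cycle of length 3: 4 -> 1 -> 6 -> 4)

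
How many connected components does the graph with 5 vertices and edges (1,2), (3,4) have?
3 (components: {1, 2}, {3, 4}, {5})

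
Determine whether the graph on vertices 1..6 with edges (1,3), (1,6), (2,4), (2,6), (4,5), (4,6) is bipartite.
No (odd cycle of length 3: 4 -> 6 -> 2 -> 4)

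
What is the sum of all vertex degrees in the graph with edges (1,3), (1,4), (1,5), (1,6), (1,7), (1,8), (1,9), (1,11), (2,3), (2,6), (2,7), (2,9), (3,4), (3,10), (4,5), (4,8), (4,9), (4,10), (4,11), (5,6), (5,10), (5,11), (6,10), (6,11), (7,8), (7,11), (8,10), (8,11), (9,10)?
58 (handshake: sum of degrees = 2|E| = 2 x 29 = 58)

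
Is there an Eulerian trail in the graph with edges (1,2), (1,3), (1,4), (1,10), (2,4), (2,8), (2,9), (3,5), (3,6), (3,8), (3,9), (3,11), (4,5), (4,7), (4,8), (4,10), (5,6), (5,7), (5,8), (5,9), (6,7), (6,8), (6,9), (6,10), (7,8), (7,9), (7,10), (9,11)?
Yes — and in fact it has an Eulerian circuit (the graph is connected and all 11 vertices have even degree)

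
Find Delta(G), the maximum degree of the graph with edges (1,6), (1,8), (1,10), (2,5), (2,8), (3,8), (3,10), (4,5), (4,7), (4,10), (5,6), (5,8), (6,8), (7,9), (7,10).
5 (attained at vertex 8)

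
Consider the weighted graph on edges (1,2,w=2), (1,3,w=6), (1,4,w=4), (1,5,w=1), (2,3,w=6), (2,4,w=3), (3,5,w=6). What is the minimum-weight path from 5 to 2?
3 (path: 5 -> 1 -> 2; weights 1 + 2 = 3)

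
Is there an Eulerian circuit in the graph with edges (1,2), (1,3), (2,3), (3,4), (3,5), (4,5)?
Yes (the graph is connected and all 5 vertices have even degree)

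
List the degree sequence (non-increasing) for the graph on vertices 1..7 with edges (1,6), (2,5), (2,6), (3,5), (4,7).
[2, 2, 2, 1, 1, 1, 1] (degrees: deg(1)=1, deg(2)=2, deg(3)=1, deg(4)=1, deg(5)=2, deg(6)=2, deg(7)=1)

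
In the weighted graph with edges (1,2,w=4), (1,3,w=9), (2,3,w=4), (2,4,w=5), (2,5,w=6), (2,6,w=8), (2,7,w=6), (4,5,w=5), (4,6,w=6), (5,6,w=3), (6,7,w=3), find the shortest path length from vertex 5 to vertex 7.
6 (path: 5 -> 6 -> 7; weights 3 + 3 = 6)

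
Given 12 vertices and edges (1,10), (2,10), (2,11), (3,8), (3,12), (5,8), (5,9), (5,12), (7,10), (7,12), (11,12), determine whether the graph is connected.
No, it has 3 components: {1, 2, 3, 5, 7, 8, 9, 10, 11, 12}, {4}, {6}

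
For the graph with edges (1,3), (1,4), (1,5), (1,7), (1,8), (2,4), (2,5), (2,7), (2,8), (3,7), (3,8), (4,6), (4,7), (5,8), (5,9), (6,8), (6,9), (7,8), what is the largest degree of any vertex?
6 (attained at vertex 8)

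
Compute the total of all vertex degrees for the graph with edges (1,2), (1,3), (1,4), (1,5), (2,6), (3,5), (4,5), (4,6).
16 (handshake: sum of degrees = 2|E| = 2 x 8 = 16)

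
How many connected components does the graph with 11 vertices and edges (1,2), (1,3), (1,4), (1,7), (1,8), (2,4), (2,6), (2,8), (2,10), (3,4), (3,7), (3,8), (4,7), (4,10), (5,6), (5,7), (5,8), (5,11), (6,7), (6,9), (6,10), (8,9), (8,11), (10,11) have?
1 (components: {1, 2, 3, 4, 5, 6, 7, 8, 9, 10, 11})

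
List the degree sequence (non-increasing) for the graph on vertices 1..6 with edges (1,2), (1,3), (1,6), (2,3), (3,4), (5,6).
[3, 3, 2, 2, 1, 1] (degrees: deg(1)=3, deg(2)=2, deg(3)=3, deg(4)=1, deg(5)=1, deg(6)=2)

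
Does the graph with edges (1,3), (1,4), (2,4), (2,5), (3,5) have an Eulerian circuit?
Yes (the graph is connected and all 5 vertices have even degree)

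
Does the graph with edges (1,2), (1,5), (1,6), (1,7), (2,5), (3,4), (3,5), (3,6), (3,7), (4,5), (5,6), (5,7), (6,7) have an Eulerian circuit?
Yes (the graph is connected and all 7 vertices have even degree)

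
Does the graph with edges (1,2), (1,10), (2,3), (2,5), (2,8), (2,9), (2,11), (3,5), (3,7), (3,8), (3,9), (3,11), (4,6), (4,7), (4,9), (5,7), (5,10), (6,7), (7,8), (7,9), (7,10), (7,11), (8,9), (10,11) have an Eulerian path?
Yes (the graph is connected and exactly 2 vertices have odd degree: {4, 9}; any Eulerian path must start and end at those)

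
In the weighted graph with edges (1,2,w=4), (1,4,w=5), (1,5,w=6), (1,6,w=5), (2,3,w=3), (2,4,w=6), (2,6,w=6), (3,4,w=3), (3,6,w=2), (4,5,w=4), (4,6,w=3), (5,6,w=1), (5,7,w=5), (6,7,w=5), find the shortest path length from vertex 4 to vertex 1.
5 (path: 4 -> 1; weights 5 = 5)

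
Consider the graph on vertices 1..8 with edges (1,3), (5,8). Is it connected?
No, it has 6 components: {1, 3}, {2}, {4}, {5, 8}, {6}, {7}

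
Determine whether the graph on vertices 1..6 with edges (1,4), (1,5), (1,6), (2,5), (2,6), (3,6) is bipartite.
Yes. Partition: {1, 2, 3}, {4, 5, 6}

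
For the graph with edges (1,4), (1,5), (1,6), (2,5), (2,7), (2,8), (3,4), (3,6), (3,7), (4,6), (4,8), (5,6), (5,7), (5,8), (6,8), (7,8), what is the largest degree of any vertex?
5 (attained at vertices 5, 6, 8)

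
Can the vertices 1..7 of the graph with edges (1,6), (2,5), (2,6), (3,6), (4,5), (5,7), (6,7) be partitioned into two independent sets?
Yes. Partition: {1, 2, 3, 4, 7}, {5, 6}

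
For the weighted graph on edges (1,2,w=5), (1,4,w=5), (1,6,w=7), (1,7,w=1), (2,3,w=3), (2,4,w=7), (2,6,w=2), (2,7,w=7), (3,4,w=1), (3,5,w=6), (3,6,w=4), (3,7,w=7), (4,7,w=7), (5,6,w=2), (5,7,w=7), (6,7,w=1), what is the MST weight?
10 (MST edges: (1,7,w=1), (2,3,w=3), (2,6,w=2), (3,4,w=1), (5,6,w=2), (6,7,w=1); sum of weights 1 + 3 + 2 + 1 + 2 + 1 = 10)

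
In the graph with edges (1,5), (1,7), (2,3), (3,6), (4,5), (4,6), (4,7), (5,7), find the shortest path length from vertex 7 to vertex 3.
3 (path: 7 -> 4 -> 6 -> 3, 3 edges)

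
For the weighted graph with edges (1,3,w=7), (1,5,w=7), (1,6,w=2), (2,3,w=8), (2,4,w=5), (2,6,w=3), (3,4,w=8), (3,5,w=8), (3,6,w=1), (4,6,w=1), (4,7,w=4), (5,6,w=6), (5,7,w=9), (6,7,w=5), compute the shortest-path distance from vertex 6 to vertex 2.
3 (path: 6 -> 2; weights 3 = 3)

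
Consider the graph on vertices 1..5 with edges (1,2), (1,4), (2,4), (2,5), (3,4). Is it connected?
Yes (BFS from 1 visits [1, 2, 4, 5, 3] — all 5 vertices reached)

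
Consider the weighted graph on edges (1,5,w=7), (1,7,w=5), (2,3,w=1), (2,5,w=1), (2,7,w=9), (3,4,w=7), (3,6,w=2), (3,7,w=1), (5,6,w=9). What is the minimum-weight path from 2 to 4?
8 (path: 2 -> 3 -> 4; weights 1 + 7 = 8)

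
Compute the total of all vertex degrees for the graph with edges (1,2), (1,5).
4 (handshake: sum of degrees = 2|E| = 2 x 2 = 4)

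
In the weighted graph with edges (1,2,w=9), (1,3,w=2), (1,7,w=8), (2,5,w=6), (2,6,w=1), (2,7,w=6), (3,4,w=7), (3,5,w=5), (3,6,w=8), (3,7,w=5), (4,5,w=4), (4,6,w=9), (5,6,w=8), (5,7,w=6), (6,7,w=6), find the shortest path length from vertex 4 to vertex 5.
4 (path: 4 -> 5; weights 4 = 4)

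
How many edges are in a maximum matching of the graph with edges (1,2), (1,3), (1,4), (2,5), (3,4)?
2 (matching: (1,4), (2,5); upper bound floor(n/2) = floor(5/2) = 2)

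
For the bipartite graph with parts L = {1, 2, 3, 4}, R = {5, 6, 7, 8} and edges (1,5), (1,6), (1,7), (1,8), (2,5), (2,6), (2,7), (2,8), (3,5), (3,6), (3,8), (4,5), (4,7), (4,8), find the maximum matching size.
4 (matching: (1,8), (2,7), (3,6), (4,5); upper bound min(|L|,|R|) = min(4,4) = 4)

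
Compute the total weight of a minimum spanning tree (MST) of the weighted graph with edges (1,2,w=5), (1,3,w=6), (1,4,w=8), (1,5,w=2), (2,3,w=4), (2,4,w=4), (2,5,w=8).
15 (MST edges: (1,2,w=5), (1,5,w=2), (2,3,w=4), (2,4,w=4); sum of weights 5 + 2 + 4 + 4 = 15)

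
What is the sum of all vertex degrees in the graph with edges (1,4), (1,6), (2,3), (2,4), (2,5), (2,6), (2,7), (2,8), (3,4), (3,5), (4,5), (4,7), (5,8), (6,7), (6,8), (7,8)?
32 (handshake: sum of degrees = 2|E| = 2 x 16 = 32)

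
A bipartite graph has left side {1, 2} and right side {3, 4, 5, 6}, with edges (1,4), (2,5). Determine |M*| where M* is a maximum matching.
2 (matching: (1,4), (2,5); upper bound min(|L|,|R|) = min(2,4) = 2)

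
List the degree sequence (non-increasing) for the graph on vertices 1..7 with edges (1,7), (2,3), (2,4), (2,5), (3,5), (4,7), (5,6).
[3, 3, 2, 2, 2, 1, 1] (degrees: deg(1)=1, deg(2)=3, deg(3)=2, deg(4)=2, deg(5)=3, deg(6)=1, deg(7)=2)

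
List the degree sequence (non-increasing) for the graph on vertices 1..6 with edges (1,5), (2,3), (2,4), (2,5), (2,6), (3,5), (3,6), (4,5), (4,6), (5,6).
[5, 4, 4, 3, 3, 1] (degrees: deg(1)=1, deg(2)=4, deg(3)=3, deg(4)=3, deg(5)=5, deg(6)=4)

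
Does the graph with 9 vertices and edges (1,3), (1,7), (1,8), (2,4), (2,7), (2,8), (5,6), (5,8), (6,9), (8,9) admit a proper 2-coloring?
Yes. Partition: {1, 2, 5, 9}, {3, 4, 6, 7, 8}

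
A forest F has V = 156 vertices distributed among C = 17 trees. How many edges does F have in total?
139 (Each of the 17 component trees on V_i vertices has V_i - 1 edges; summing gives V - C = 156 - 17 = 139)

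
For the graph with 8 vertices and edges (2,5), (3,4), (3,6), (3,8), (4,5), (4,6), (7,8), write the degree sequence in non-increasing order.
[3, 3, 2, 2, 2, 1, 1, 0] (degrees: deg(1)=0, deg(2)=1, deg(3)=3, deg(4)=3, deg(5)=2, deg(6)=2, deg(7)=1, deg(8)=2)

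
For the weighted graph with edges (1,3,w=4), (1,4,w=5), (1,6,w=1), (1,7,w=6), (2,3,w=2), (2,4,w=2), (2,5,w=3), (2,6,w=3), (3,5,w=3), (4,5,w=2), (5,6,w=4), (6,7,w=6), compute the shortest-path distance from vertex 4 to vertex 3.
4 (path: 4 -> 2 -> 3; weights 2 + 2 = 4)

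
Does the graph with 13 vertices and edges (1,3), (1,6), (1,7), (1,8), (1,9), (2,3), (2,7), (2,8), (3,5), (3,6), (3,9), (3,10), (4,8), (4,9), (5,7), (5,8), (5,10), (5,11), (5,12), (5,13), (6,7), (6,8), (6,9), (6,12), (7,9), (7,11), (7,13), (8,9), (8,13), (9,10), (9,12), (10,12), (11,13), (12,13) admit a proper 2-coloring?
No (odd cycle of length 3: 8 -> 1 -> 9 -> 8)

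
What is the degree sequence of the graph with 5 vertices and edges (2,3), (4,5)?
[1, 1, 1, 1, 0] (degrees: deg(1)=0, deg(2)=1, deg(3)=1, deg(4)=1, deg(5)=1)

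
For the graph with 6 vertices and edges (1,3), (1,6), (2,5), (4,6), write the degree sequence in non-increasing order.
[2, 2, 1, 1, 1, 1] (degrees: deg(1)=2, deg(2)=1, deg(3)=1, deg(4)=1, deg(5)=1, deg(6)=2)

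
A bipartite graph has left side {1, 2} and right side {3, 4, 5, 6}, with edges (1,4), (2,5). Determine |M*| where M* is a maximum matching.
2 (matching: (1,4), (2,5); upper bound min(|L|,|R|) = min(2,4) = 2)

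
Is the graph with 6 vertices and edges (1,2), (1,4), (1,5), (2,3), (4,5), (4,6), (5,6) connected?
Yes (BFS from 1 visits [1, 2, 4, 5, 3, 6] — all 6 vertices reached)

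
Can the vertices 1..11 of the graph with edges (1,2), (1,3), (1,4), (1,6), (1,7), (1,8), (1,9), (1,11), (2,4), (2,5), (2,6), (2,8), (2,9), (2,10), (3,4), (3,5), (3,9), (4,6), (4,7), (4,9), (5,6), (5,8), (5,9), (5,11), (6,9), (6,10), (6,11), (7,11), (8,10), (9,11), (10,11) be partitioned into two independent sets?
No (odd cycle of length 3: 3 -> 1 -> 4 -> 3)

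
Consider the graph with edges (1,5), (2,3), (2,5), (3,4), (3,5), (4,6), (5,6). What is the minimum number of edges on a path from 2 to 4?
2 (path: 2 -> 3 -> 4, 2 edges)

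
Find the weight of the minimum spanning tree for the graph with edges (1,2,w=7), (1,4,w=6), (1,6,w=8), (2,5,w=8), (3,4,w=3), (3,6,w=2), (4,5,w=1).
19 (MST edges: (1,2,w=7), (1,4,w=6), (3,4,w=3), (3,6,w=2), (4,5,w=1); sum of weights 7 + 6 + 3 + 2 + 1 = 19)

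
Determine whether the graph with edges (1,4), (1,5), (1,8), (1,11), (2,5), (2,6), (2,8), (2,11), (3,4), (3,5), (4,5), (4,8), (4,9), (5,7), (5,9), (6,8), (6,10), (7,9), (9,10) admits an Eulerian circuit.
No (2 vertices have odd degree: {4, 6}; Eulerian circuit requires 0)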